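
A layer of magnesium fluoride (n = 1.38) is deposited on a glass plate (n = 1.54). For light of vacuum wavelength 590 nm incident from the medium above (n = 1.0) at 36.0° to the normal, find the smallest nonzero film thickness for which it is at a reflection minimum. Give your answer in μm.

0.118 μm

Top surface (1.0 → 1.38): reflection off a higher-index medium gives a half-wave phase shift.
At the lower boundary (n = 1.38 to n = 1.54) the reflected ray undergoes a half-wave phase shift.
Net: no relative phase inversion (both shifts match).
For weak reflection here: 2 n t cos θ_r = (m + ½) λ.
Snell's law: 1.0 sin 36.0° = 1.38 sin θ_r → sin θ_r = 0.426, cos θ_r = 0.905.
Minimum at m = 0: t = λ / (4 n cos θ_r) = 590 / (4 × 1.38 × 0.905) = 118 nm.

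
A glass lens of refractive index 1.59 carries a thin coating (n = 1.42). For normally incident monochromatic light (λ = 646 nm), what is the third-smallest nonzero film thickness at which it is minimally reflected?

569 nm

At the upper boundary (n = 1.0 to n = 1.42) the reflected ray undergoes a half-wave phase shift.
Bottom surface (1.42 → 1.59): reflection off a higher-index medium gives a half-wave phase shift.
Net: no relative phase inversion (both shifts match).
With no net inversion, destructive interference in reflection requires 2 n t = (m + ½) λ.
The third-smallest nonzero thickness corresponds to m = 2: t = (m + ½) λ / (2 n) = 2.50 × 646 / (2 × 1.42) = 569 nm.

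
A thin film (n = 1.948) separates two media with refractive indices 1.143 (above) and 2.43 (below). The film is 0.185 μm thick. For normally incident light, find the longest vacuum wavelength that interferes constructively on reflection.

At the upper boundary (n = 1.143 to n = 1.948) the reflected ray undergoes a half-wave phase shift.
At the lower boundary (n = 1.948 to n = 2.43) the reflected ray undergoes a half-wave phase shift.
Zero or two π shifts → no net half-wave offset.
For bright reflection here: 2 n t = m λ.
λ = 2 n t / m. The longest wavelength is m = 1: λ = 2 × 1.948 × 185 / 1.00 = 721 nm.

721 nm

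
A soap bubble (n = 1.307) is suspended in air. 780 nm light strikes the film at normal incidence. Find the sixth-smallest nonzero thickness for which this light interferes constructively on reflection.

1641 nm

Top surface (1.0 → 1.307): reflection off a higher-index medium gives a half-wave phase shift.
Ray reflecting at the bottom interface goes from n = 1.307 toward n = 1.0: no phase shift.
Net: one phase inversion between the two reflected rays.
With one net inversion, constructive interference in reflection requires 2 n t = (m + ½) λ.
The sixth-smallest nonzero thickness corresponds to m = 5: t = (m + ½) λ / (2 n) = 5.50 × 780 / (2 × 1.307) = 1641 nm.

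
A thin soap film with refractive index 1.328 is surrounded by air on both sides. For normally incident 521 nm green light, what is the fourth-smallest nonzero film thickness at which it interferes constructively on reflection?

At the upper boundary (n = 1.0 to n = 1.328) the reflected ray undergoes a half-wave phase shift.
Ray reflecting at the bottom interface goes from n = 1.328 toward n = 1.0: no phase shift.
Exactly one π shift → a net half-wave offset.
So the condition for constructive reflection is 2 n t = (m + ½) λ.
The fourth-smallest nonzero thickness corresponds to m = 3: t = (m + ½) λ / (2 n) = 3.50 × 521 / (2 × 1.328) = 687 nm.

687 nm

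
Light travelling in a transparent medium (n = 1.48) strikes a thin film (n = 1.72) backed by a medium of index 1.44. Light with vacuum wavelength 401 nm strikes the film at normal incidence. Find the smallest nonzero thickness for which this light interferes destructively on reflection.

At the upper boundary (n = 1.48 to n = 1.72) the reflected ray undergoes a half-wave phase shift.
Bottom surface (1.72 → 1.44): reflection off a lower-index medium gives no phase shift.
Net: one phase inversion between the two reflected rays.
For dark reflection here: 2 n t = m λ.
The smallest nonzero thickness corresponds to m = 1: t = m λ / (2 n) = 1.00 × 401 / (2 × 1.72) = 117 nm.

117 nm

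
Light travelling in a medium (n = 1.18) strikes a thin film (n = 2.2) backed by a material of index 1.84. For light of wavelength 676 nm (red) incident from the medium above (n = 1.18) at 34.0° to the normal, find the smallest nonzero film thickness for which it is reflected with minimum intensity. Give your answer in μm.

Top surface (1.18 → 2.2): reflection off a higher-index medium gives a half-wave phase shift.
Ray reflecting at the bottom interface goes from n = 2.2 toward n = 1.84: no phase shift.
Net: one phase inversion between the two reflected rays.
With one net inversion, destructive interference in reflection requires 2 n t cos θ_r = m λ.
Snell's law: 1.18 sin 34.0° = 2.2 sin θ_r → sin θ_r = 0.300, cos θ_r = 0.954.
Minimum nonzero at m = 1: t = λ / (2 n cos θ_r) = 676 / (2 × 2.2 × 0.954) = 161 nm.

0.161 μm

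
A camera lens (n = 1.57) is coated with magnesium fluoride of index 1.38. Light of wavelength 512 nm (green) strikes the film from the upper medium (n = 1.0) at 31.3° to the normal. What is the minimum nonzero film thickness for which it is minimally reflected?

100 nm

Ray reflecting at the top interface goes from n = 1.0 toward n = 1.38: a half-wave phase shift.
Ray reflecting at the bottom interface goes from n = 1.38 toward n = 1.57: a half-wave phase shift.
Zero or two π shifts → no net half-wave offset.
For dark reflection here: 2 n t cos θ_r = (m + ½) λ.
Snell's law: 1.0 sin 31.3° = 1.38 sin θ_r → sin θ_r = 0.376, cos θ_r = 0.926.
Minimum at m = 0: t = λ / (4 n cos θ_r) = 512 / (4 × 1.38 × 0.926) = 100 nm.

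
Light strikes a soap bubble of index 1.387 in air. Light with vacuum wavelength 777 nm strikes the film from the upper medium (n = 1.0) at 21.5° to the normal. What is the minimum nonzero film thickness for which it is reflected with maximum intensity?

145 nm

Top surface (1.0 → 1.387): reflection off a higher-index medium gives a half-wave phase shift.
Bottom surface (1.387 → 1.0): reflection off a lower-index medium gives no phase shift.
Exactly one π shift → a net half-wave offset.
For strong reflection here: 2 n t cos θ_r = (m + ½) λ.
Snell's law: 1.0 sin 21.5° = 1.387 sin θ_r → sin θ_r = 0.264, cos θ_r = 0.964.
Minimum at m = 0: t = λ / (4 n cos θ_r) = 777 / (4 × 1.387 × 0.964) = 145 nm.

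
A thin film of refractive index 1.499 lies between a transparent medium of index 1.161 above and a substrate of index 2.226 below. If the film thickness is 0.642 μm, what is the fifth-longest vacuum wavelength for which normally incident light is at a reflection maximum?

385 nm

Top surface (1.161 → 1.499): reflection off a higher-index medium gives a half-wave phase shift.
Ray reflecting at the bottom interface goes from n = 1.499 toward n = 2.226: a half-wave phase shift.
Net: no relative phase inversion (both shifts match).
For strong reflection here: 2 n t = m λ.
λ = 2 n t / m. The fifth-longest wavelength is m = 5: λ = 2 × 1.499 × 642 / 5.00 = 385 nm.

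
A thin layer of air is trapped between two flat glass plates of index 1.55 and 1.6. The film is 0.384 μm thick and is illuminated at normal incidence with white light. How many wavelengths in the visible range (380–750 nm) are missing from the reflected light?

At the upper boundary (n = 1.55 to n = 1.0) the reflected ray undergoes no phase shift.
Bottom surface (1.0 → 1.6): reflection off a higher-index medium gives a half-wave phase shift.
Exactly one π shift → a net half-wave offset.
With one net inversion, destructive interference in reflection requires 2 n t = m λ.
λ = 2 n t / m = 768 / m nm.
m=1: 768 nm (IR); m=2: 384 nm (visible); m=3: 256 nm (UV).

1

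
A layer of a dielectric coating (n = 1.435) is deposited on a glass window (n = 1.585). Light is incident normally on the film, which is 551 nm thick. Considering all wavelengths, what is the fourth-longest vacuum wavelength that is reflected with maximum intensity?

395 nm

At the upper boundary (n = 1.0 to n = 1.435) the reflected ray undergoes a half-wave phase shift.
At the lower boundary (n = 1.435 to n = 1.585) the reflected ray undergoes a half-wave phase shift.
The two reflections carry the same phase change, so no net offset.
So the condition for constructive reflection is 2 n t = m λ.
λ = 2 n t / m. The fourth-longest wavelength is m = 4: λ = 2 × 1.435 × 551 / 4.00 = 395 nm.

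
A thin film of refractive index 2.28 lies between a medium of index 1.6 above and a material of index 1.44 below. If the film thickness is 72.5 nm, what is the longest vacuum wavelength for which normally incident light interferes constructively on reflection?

Top surface (1.6 → 2.28): reflection off a higher-index medium gives a half-wave phase shift.
At the lower boundary (n = 2.28 to n = 1.44) the reflected ray undergoes no phase shift.
Net: one phase inversion between the two reflected rays.
With one net inversion, constructive interference in reflection requires 2 n t = (m + ½) λ.
λ = 2 n t / (m + ½). The longest wavelength is m = 0: λ = 2 × 2.28 × 72.5 / 0.500 = 661 nm.

661 nm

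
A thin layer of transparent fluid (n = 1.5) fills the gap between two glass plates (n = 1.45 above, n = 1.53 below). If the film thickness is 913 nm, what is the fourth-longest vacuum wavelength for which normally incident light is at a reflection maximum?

685 nm

At the upper boundary (n = 1.45 to n = 1.5) the reflected ray undergoes a half-wave phase shift.
Ray reflecting at the bottom interface goes from n = 1.5 toward n = 1.53: a half-wave phase shift.
The two reflections carry the same phase change, so no net offset.
So the condition for constructive reflection is 2 n t = m λ.
λ = 2 n t / m. The fourth-longest wavelength is m = 4: λ = 2 × 1.5 × 913 / 4.00 = 685 nm.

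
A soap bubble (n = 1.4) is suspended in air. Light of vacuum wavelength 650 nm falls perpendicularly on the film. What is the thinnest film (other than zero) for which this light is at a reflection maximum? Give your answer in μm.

0.116 μm

Ray reflecting at the top interface goes from n = 1.0 toward n = 1.4: a half-wave phase shift.
Ray reflecting at the bottom interface goes from n = 1.4 toward n = 1.0: no phase shift.
Exactly one π shift → a net half-wave offset.
With one net inversion, constructive interference in reflection requires 2 n t = (m + ½) λ.
Minimum at m = 0: t = λ / (4 n) = 650 / (4 × 1.4) = 116 nm.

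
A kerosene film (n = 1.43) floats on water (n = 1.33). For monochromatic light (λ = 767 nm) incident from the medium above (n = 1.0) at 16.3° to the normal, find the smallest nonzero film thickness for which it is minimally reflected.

274 nm

Ray reflecting at the top interface goes from n = 1.0 toward n = 1.43: a half-wave phase shift.
Ray reflecting at the bottom interface goes from n = 1.43 toward n = 1.33: no phase shift.
The two reflections differ by half a wavelength.
So the condition for destructive reflection is 2 n t cos θ_r = m λ.
Snell's law: 1.0 sin 16.3° = 1.43 sin θ_r → sin θ_r = 0.196, cos θ_r = 0.981.
Minimum nonzero at m = 1: t = λ / (2 n cos θ_r) = 767 / (2 × 1.43 × 0.981) = 274 nm.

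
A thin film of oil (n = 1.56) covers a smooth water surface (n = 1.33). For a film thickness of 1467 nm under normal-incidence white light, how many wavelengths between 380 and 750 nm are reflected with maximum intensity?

6

Top surface (1.0 → 1.56): reflection off a higher-index medium gives a half-wave phase shift.
Bottom surface (1.56 → 1.33): reflection off a lower-index medium gives no phase shift.
The two reflections differ by half a wavelength.
With one net inversion, constructive interference in reflection requires 2 n t = (m + ½) λ.
λ = 2 n t / (m + ½) = 4577 / (m + ½) nm.
m=5: 832 nm (IR); m=6: 704 nm (visible); m=7: 610 nm (visible); m=8: 538 nm (visible); m=9: 482 nm (visible); m=10: 436 nm (visible); m=11: 398 nm (visible); m=12: 366 nm (UV).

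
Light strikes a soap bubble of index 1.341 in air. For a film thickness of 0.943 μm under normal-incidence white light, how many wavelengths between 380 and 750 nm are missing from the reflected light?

3

At the upper boundary (n = 1.0 to n = 1.341) the reflected ray undergoes a half-wave phase shift.
Ray reflecting at the bottom interface goes from n = 1.341 toward n = 1.0: no phase shift.
Net: one phase inversion between the two reflected rays.
So the condition for destructive reflection is 2 n t = m λ.
λ = 2 n t / m = 2529 / m nm.
m=3: 843 nm (IR); m=4: 632 nm (visible); m=5: 506 nm (visible); m=6: 422 nm (visible); m=7: 361 nm (UV).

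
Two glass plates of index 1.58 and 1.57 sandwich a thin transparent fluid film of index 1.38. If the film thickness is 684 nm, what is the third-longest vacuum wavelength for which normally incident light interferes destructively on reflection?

629 nm

Ray reflecting at the top interface goes from n = 1.58 toward n = 1.38: no phase shift.
At the lower boundary (n = 1.38 to n = 1.57) the reflected ray undergoes a half-wave phase shift.
Exactly one π shift → a net half-wave offset.
With one net inversion, destructive interference in reflection requires 2 n t = m λ.
λ = 2 n t / m. The third-longest wavelength is m = 3: λ = 2 × 1.38 × 684 / 3.00 = 629 nm.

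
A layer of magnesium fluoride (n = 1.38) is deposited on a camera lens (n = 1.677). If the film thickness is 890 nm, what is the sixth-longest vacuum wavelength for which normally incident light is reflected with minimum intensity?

Ray reflecting at the top interface goes from n = 1.0 toward n = 1.38: a half-wave phase shift.
Bottom surface (1.38 → 1.677): reflection off a higher-index medium gives a half-wave phase shift.
Zero or two π shifts → no net half-wave offset.
With no net inversion, destructive interference in reflection requires 2 n t = (m + ½) λ.
λ = 2 n t / (m + ½). The sixth-longest wavelength is m = 5: λ = 2 × 1.38 × 890 / 5.50 = 447 nm.

447 nm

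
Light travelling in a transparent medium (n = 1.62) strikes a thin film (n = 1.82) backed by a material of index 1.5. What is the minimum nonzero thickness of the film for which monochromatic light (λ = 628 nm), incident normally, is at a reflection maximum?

86.3 nm

At the upper boundary (n = 1.62 to n = 1.82) the reflected ray undergoes a half-wave phase shift.
At the lower boundary (n = 1.82 to n = 1.5) the reflected ray undergoes no phase shift.
Net: one phase inversion between the two reflected rays.
For bright reflection here: 2 n t = (m + ½) λ.
Minimum at m = 0: t = λ / (4 n) = 628 / (4 × 1.82) = 86.3 nm.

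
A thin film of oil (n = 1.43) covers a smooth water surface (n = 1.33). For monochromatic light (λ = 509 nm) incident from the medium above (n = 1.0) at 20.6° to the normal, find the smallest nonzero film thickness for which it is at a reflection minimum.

At the upper boundary (n = 1.0 to n = 1.43) the reflected ray undergoes a half-wave phase shift.
Bottom surface (1.43 → 1.33): reflection off a lower-index medium gives no phase shift.
Exactly one π shift → a net half-wave offset.
So the condition for destructive reflection is 2 n t cos θ_r = m λ.
Snell's law: 1.0 sin 20.6° = 1.43 sin θ_r → sin θ_r = 0.246, cos θ_r = 0.969.
Minimum nonzero at m = 1: t = λ / (2 n cos θ_r) = 509 / (2 × 1.43 × 0.969) = 184 nm.

184 nm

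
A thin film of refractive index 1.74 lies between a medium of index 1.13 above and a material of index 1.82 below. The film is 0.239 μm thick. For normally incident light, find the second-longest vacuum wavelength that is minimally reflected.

Ray reflecting at the top interface goes from n = 1.13 toward n = 1.74: a half-wave phase shift.
Bottom surface (1.74 → 1.82): reflection off a higher-index medium gives a half-wave phase shift.
The two reflections carry the same phase change, so no net offset.
For minimum reflection here: 2 n t = (m + ½) λ.
λ = 2 n t / (m + ½). The second-longest wavelength is m = 1: λ = 2 × 1.74 × 239 / 1.50 = 554 nm.

554 nm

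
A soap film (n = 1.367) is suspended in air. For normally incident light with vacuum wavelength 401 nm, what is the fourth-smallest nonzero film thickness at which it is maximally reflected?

513 nm

Ray reflecting at the top interface goes from n = 1.0 toward n = 1.367: a half-wave phase shift.
At the lower boundary (n = 1.367 to n = 1.0) the reflected ray undergoes no phase shift.
Net: one phase inversion between the two reflected rays.
With one net inversion, constructive interference in reflection requires 2 n t = (m + ½) λ.
The fourth-smallest nonzero thickness corresponds to m = 3: t = (m + ½) λ / (2 n) = 3.50 × 401 / (2 × 1.367) = 513 nm.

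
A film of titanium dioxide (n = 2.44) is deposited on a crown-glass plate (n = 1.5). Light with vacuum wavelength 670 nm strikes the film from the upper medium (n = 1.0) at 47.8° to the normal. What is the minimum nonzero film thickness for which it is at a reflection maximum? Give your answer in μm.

0.0720 μm

Top surface (1.0 → 2.44): reflection off a higher-index medium gives a half-wave phase shift.
Bottom surface (2.44 → 1.5): reflection off a lower-index medium gives no phase shift.
Net: one phase inversion between the two reflected rays.
For strong reflection here: 2 n t cos θ_r = (m + ½) λ.
Snell's law: 1.0 sin 47.8° = 2.44 sin θ_r → sin θ_r = 0.304, cos θ_r = 0.953.
Minimum at m = 0: t = λ / (4 n cos θ_r) = 670 / (4 × 2.44 × 0.953) = 72.0 nm.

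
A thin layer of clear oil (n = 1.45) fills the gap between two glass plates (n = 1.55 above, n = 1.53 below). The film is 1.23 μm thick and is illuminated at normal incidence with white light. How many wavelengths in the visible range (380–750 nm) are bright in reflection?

4

At the upper boundary (n = 1.55 to n = 1.45) the reflected ray undergoes no phase shift.
Bottom surface (1.45 → 1.53): reflection off a higher-index medium gives a half-wave phase shift.
Exactly one π shift → a net half-wave offset.
For maximum reflection here: 2 n t = (m + ½) λ.
λ = 2 n t / (m + ½) = 3567 / (m + ½) nm.
m=4: 793 nm (IR); m=5: 649 nm (visible); m=6: 549 nm (visible); m=7: 476 nm (visible); m=8: 420 nm (visible); m=9: 375 nm (UV).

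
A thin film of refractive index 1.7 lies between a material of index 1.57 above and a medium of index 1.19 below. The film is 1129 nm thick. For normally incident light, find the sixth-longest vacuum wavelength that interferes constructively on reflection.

698 nm

Ray reflecting at the top interface goes from n = 1.57 toward n = 1.7: a half-wave phase shift.
Ray reflecting at the bottom interface goes from n = 1.7 toward n = 1.19: no phase shift.
Exactly one π shift → a net half-wave offset.
For strong reflection here: 2 n t = (m + ½) λ.
λ = 2 n t / (m + ½). The sixth-longest wavelength is m = 5: λ = 2 × 1.7 × 1129 / 5.50 = 698 nm.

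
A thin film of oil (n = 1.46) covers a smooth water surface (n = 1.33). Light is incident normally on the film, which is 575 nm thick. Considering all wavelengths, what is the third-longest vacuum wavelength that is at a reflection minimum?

Top surface (1.0 → 1.46): reflection off a higher-index medium gives a half-wave phase shift.
Bottom surface (1.46 → 1.33): reflection off a lower-index medium gives no phase shift.
Net: one phase inversion between the two reflected rays.
For dark reflection here: 2 n t = m λ.
λ = 2 n t / m. The third-longest wavelength is m = 3: λ = 2 × 1.46 × 575 / 3.00 = 560 nm.

560 nm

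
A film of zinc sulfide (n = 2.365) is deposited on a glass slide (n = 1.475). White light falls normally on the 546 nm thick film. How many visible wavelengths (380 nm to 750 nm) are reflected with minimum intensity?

Top surface (1.0 → 2.365): reflection off a higher-index medium gives a half-wave phase shift.
Ray reflecting at the bottom interface goes from n = 2.365 toward n = 1.475: no phase shift.
Net: one phase inversion between the two reflected rays.
So the condition for destructive reflection is 2 n t = m λ.
λ = 2 n t / m = 2583 / m nm.
m=3: 861 nm (IR); m=4: 646 nm (visible); m=5: 517 nm (visible); m=6: 430 nm (visible); m=7: 369 nm (UV).

3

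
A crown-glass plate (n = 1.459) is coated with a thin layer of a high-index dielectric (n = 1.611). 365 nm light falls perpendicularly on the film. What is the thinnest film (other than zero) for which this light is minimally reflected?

113 nm

At the upper boundary (n = 1.0 to n = 1.611) the reflected ray undergoes a half-wave phase shift.
Ray reflecting at the bottom interface goes from n = 1.611 toward n = 1.459: no phase shift.
Net: one phase inversion between the two reflected rays.
With one net inversion, destructive interference in reflection requires 2 n t = m λ.
Minimum nonzero at m = 1: t = λ / (2 n) = 365 / (2 × 1.611) = 113 nm.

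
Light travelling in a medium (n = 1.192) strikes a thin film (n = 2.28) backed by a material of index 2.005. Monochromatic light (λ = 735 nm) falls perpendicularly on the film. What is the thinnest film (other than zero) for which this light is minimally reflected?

161 nm

Top surface (1.192 → 2.28): reflection off a higher-index medium gives a half-wave phase shift.
Bottom surface (2.28 → 2.005): reflection off a lower-index medium gives no phase shift.
Exactly one π shift → a net half-wave offset.
So the condition for destructive reflection is 2 n t = m λ.
Minimum nonzero at m = 1: t = λ / (2 n) = 735 / (2 × 2.28) = 161 nm.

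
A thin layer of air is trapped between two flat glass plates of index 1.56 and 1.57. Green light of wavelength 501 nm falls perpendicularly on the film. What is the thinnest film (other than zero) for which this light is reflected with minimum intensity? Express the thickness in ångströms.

At the upper boundary (n = 1.56 to n = 1.0) the reflected ray undergoes no phase shift.
Bottom surface (1.0 → 1.57): reflection off a higher-index medium gives a half-wave phase shift.
Net: one phase inversion between the two reflected rays.
With one net inversion, destructive interference in reflection requires 2 n t = m λ.
Minimum nonzero at m = 1: t = λ / (2 n) = 501 / (2 × 1.0) = 251 nm.

2505 Å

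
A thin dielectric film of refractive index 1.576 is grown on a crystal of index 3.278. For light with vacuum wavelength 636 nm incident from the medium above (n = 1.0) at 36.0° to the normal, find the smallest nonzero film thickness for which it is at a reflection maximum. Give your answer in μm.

0.217 μm

Top surface (1.0 → 1.576): reflection off a higher-index medium gives a half-wave phase shift.
At the lower boundary (n = 1.576 to n = 3.278) the reflected ray undergoes a half-wave phase shift.
Zero or two π shifts → no net half-wave offset.
So the condition for constructive reflection is 2 n t cos θ_r = m λ.
Snell's law: 1.0 sin 36.0° = 1.576 sin θ_r → sin θ_r = 0.373, cos θ_r = 0.928.
Minimum nonzero at m = 1: t = λ / (2 n cos θ_r) = 636 / (2 × 1.576 × 0.928) = 217 nm.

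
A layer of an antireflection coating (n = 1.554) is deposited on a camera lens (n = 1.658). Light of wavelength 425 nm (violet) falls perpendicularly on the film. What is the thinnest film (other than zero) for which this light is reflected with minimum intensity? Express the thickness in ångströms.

684 Å

Top surface (1.0 → 1.554): reflection off a higher-index medium gives a half-wave phase shift.
At the lower boundary (n = 1.554 to n = 1.658) the reflected ray undergoes a half-wave phase shift.
Net: no relative phase inversion (both shifts match).
So the condition for destructive reflection is 2 n t = (m + ½) λ.
Minimum at m = 0: t = λ / (4 n) = 425 / (4 × 1.554) = 68.4 nm.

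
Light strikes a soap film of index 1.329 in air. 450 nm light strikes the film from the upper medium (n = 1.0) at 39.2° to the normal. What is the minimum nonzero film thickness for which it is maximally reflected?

Top surface (1.0 → 1.329): reflection off a higher-index medium gives a half-wave phase shift.
At the lower boundary (n = 1.329 to n = 1.0) the reflected ray undergoes no phase shift.
Net: one phase inversion between the two reflected rays.
So the condition for constructive reflection is 2 n t cos θ_r = (m + ½) λ.
Snell's law: 1.0 sin 39.2° = 1.329 sin θ_r → sin θ_r = 0.476, cos θ_r = 0.880.
Minimum at m = 0: t = λ / (4 n cos θ_r) = 450 / (4 × 1.329 × 0.880) = 96.2 nm.

96.2 nm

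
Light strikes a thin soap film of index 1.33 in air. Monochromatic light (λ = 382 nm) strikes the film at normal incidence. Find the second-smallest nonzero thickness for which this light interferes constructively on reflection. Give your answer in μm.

Ray reflecting at the top interface goes from n = 1.0 toward n = 1.33: a half-wave phase shift.
Ray reflecting at the bottom interface goes from n = 1.33 toward n = 1.0: no phase shift.
The two reflections differ by half a wavelength.
So the condition for constructive reflection is 2 n t = (m + ½) λ.
The second-smallest nonzero thickness corresponds to m = 1: t = (m + ½) λ / (2 n) = 1.50 × 382 / (2 × 1.33) = 215 nm.

0.215 μm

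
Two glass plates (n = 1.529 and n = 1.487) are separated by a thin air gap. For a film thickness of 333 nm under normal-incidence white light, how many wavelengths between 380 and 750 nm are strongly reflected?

1

Top surface (1.529 → 1.0): reflection off a lower-index medium gives no phase shift.
Ray reflecting at the bottom interface goes from n = 1.0 toward n = 1.487: a half-wave phase shift.
Net: one phase inversion between the two reflected rays.
So the condition for constructive reflection is 2 n t = (m + ½) λ.
λ = 2 n t / (m + ½) = 666 / (m + ½) nm.
m=0: 1332 nm (IR); m=1: 444 nm (visible); m=2: 266 nm (UV).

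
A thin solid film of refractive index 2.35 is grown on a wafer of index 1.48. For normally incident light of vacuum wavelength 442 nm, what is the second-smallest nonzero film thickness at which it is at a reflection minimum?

Top surface (1.0 → 2.35): reflection off a higher-index medium gives a half-wave phase shift.
At the lower boundary (n = 2.35 to n = 1.48) the reflected ray undergoes no phase shift.
Exactly one π shift → a net half-wave offset.
With one net inversion, destructive interference in reflection requires 2 n t = m λ.
The second-smallest nonzero thickness corresponds to m = 2: t = m λ / (2 n) = 2.00 × 442 / (2 × 2.35) = 188 nm.

188 nm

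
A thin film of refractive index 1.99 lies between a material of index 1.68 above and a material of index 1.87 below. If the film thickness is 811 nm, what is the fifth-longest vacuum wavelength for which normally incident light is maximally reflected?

717 nm

At the upper boundary (n = 1.68 to n = 1.99) the reflected ray undergoes a half-wave phase shift.
At the lower boundary (n = 1.99 to n = 1.87) the reflected ray undergoes no phase shift.
Net: one phase inversion between the two reflected rays.
So the condition for constructive reflection is 2 n t = (m + ½) λ.
λ = 2 n t / (m + ½). The fifth-longest wavelength is m = 4: λ = 2 × 1.99 × 811 / 4.50 = 717 nm.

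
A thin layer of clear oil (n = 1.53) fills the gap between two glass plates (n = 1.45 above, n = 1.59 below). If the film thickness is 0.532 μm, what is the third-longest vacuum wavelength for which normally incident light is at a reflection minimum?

At the upper boundary (n = 1.45 to n = 1.53) the reflected ray undergoes a half-wave phase shift.
Bottom surface (1.53 → 1.59): reflection off a higher-index medium gives a half-wave phase shift.
Net: no relative phase inversion (both shifts match).
For weak reflection here: 2 n t = (m + ½) λ.
λ = 2 n t / (m + ½). The third-longest wavelength is m = 2: λ = 2 × 1.53 × 532 / 2.50 = 651 nm.

651 nm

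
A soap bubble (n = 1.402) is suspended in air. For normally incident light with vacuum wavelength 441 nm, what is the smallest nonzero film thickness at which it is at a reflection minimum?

Ray reflecting at the top interface goes from n = 1.0 toward n = 1.402: a half-wave phase shift.
Bottom surface (1.402 → 1.0): reflection off a lower-index medium gives no phase shift.
The two reflections differ by half a wavelength.
For dark reflection here: 2 n t = m λ.
The smallest nonzero thickness corresponds to m = 1: t = m λ / (2 n) = 1.00 × 441 / (2 × 1.402) = 157 nm.

157 nm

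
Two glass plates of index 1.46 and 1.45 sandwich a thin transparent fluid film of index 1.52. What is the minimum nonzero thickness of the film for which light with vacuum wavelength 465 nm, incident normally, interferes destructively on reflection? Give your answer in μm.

0.153 μm

Top surface (1.46 → 1.52): reflection off a higher-index medium gives a half-wave phase shift.
Bottom surface (1.52 → 1.45): reflection off a lower-index medium gives no phase shift.
The two reflections differ by half a wavelength.
So the condition for destructive reflection is 2 n t = m λ.
Minimum nonzero at m = 1: t = λ / (2 n) = 465 / (2 × 1.52) = 153 nm.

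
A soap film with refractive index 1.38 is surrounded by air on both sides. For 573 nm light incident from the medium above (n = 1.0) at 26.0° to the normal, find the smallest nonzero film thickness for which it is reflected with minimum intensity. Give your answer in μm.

0.219 μm

Ray reflecting at the top interface goes from n = 1.0 toward n = 1.38: a half-wave phase shift.
Bottom surface (1.38 → 1.0): reflection off a lower-index medium gives no phase shift.
The two reflections differ by half a wavelength.
So the condition for destructive reflection is 2 n t cos θ_r = m λ.
Snell's law: 1.0 sin 26.0° = 1.38 sin θ_r → sin θ_r = 0.318, cos θ_r = 0.948.
Minimum nonzero at m = 1: t = λ / (2 n cos θ_r) = 573 / (2 × 1.38 × 0.948) = 219 nm.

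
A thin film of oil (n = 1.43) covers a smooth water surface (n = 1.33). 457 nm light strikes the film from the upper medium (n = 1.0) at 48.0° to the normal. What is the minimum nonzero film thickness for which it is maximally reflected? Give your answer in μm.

0.0935 μm

Top surface (1.0 → 1.43): reflection off a higher-index medium gives a half-wave phase shift.
Bottom surface (1.43 → 1.33): reflection off a lower-index medium gives no phase shift.
Net: one phase inversion between the two reflected rays.
With one net inversion, constructive interference in reflection requires 2 n t cos θ_r = (m + ½) λ.
Snell's law: 1.0 sin 48.0° = 1.43 sin θ_r → sin θ_r = 0.520, cos θ_r = 0.854.
Minimum at m = 0: t = λ / (4 n cos θ_r) = 457 / (4 × 1.43 × 0.854) = 93.5 nm.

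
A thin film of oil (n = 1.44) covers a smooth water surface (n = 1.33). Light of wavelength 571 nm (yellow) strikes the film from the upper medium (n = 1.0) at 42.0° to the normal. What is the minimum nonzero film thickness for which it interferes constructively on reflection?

112 nm

Ray reflecting at the top interface goes from n = 1.0 toward n = 1.44: a half-wave phase shift.
Bottom surface (1.44 → 1.33): reflection off a lower-index medium gives no phase shift.
The two reflections differ by half a wavelength.
For strong reflection here: 2 n t cos θ_r = (m + ½) λ.
Snell's law: 1.0 sin 42.0° = 1.44 sin θ_r → sin θ_r = 0.465, cos θ_r = 0.885.
Minimum at m = 0: t = λ / (4 n cos θ_r) = 571 / (4 × 1.44 × 0.885) = 112 nm.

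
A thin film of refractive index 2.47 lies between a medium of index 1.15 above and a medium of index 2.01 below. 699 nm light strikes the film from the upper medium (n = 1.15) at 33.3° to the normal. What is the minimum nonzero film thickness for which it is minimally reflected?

146 nm

At the upper boundary (n = 1.15 to n = 2.47) the reflected ray undergoes a half-wave phase shift.
Ray reflecting at the bottom interface goes from n = 2.47 toward n = 2.01: no phase shift.
The two reflections differ by half a wavelength.
For dark reflection here: 2 n t cos θ_r = m λ.
Snell's law: 1.15 sin 33.3° = 2.47 sin θ_r → sin θ_r = 0.256, cos θ_r = 0.967.
Minimum nonzero at m = 1: t = λ / (2 n cos θ_r) = 699 / (2 × 2.47 × 0.967) = 146 nm.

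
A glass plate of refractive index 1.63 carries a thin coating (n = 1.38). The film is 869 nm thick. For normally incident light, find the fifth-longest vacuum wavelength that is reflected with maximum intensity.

At the upper boundary (n = 1.0 to n = 1.38) the reflected ray undergoes a half-wave phase shift.
Bottom surface (1.38 → 1.63): reflection off a higher-index medium gives a half-wave phase shift.
The two reflections carry the same phase change, so no net offset.
So the condition for constructive reflection is 2 n t = m λ.
λ = 2 n t / m. The fifth-longest wavelength is m = 5: λ = 2 × 1.38 × 869 / 5.00 = 480 nm.

480 nm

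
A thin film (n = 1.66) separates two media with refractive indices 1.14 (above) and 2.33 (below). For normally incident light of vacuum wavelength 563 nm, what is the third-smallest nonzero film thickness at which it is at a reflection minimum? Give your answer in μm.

0.424 μm

Top surface (1.14 → 1.66): reflection off a higher-index medium gives a half-wave phase shift.
At the lower boundary (n = 1.66 to n = 2.33) the reflected ray undergoes a half-wave phase shift.
Zero or two π shifts → no net half-wave offset.
With no net inversion, destructive interference in reflection requires 2 n t = (m + ½) λ.
The third-smallest nonzero thickness corresponds to m = 2: t = (m + ½) λ / (2 n) = 2.50 × 563 / (2 × 1.66) = 424 nm.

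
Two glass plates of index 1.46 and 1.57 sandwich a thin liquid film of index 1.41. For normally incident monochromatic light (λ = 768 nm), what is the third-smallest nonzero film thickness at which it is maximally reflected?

Ray reflecting at the top interface goes from n = 1.46 toward n = 1.41: no phase shift.
Ray reflecting at the bottom interface goes from n = 1.41 toward n = 1.57: a half-wave phase shift.
Exactly one π shift → a net half-wave offset.
For bright reflection here: 2 n t = (m + ½) λ.
The third-smallest nonzero thickness corresponds to m = 2: t = (m + ½) λ / (2 n) = 2.50 × 768 / (2 × 1.41) = 681 nm.

681 nm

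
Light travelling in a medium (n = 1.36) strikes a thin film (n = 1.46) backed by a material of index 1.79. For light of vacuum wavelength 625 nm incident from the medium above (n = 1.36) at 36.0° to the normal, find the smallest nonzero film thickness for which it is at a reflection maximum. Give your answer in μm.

0.256 μm

Ray reflecting at the top interface goes from n = 1.36 toward n = 1.46: a half-wave phase shift.
At the lower boundary (n = 1.46 to n = 1.79) the reflected ray undergoes a half-wave phase shift.
Zero or two π shifts → no net half-wave offset.
So the condition for constructive reflection is 2 n t cos θ_r = m λ.
Snell's law: 1.36 sin 36.0° = 1.46 sin θ_r → sin θ_r = 0.548, cos θ_r = 0.837.
Minimum nonzero at m = 1: t = λ / (2 n cos θ_r) = 625 / (2 × 1.46 × 0.837) = 256 nm.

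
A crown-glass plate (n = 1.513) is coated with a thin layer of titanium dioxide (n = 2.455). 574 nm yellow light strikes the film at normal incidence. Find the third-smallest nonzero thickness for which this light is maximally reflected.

292 nm

Top surface (1.0 → 2.455): reflection off a higher-index medium gives a half-wave phase shift.
Ray reflecting at the bottom interface goes from n = 2.455 toward n = 1.513: no phase shift.
Net: one phase inversion between the two reflected rays.
With one net inversion, constructive interference in reflection requires 2 n t = (m + ½) λ.
The third-smallest nonzero thickness corresponds to m = 2: t = (m + ½) λ / (2 n) = 2.50 × 574 / (2 × 2.455) = 292 nm.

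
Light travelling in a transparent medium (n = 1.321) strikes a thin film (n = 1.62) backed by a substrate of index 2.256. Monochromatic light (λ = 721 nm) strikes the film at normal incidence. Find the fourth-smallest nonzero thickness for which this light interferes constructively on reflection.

Ray reflecting at the top interface goes from n = 1.321 toward n = 1.62: a half-wave phase shift.
Bottom surface (1.62 → 2.256): reflection off a higher-index medium gives a half-wave phase shift.
Zero or two π shifts → no net half-wave offset.
With no net inversion, constructive interference in reflection requires 2 n t = m λ.
The fourth-smallest nonzero thickness corresponds to m = 4: t = m λ / (2 n) = 4.00 × 721 / (2 × 1.62) = 890 nm.

890 nm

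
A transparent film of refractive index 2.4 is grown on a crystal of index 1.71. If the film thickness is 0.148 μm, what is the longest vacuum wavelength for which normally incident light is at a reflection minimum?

Top surface (1.0 → 2.4): reflection off a higher-index medium gives a half-wave phase shift.
At the lower boundary (n = 2.4 to n = 1.71) the reflected ray undergoes no phase shift.
Exactly one π shift → a net half-wave offset.
For minimum reflection here: 2 n t = m λ.
λ = 2 n t / m. The longest wavelength is m = 1: λ = 2 × 2.4 × 148 / 1.00 = 710 nm.

710 nm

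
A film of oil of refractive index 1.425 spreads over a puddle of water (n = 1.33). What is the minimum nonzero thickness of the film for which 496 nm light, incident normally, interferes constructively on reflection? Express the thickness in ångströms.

870 Å

Ray reflecting at the top interface goes from n = 1.0 toward n = 1.425: a half-wave phase shift.
Bottom surface (1.425 → 1.33): reflection off a lower-index medium gives no phase shift.
The two reflections differ by half a wavelength.
For bright reflection here: 2 n t = (m + ½) λ.
Minimum at m = 0: t = λ / (4 n) = 496 / (4 × 1.425) = 87.0 nm.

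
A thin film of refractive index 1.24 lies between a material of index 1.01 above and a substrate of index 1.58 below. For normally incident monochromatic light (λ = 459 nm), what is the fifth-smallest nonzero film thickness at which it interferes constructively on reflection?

925 nm

Top surface (1.01 → 1.24): reflection off a higher-index medium gives a half-wave phase shift.
Ray reflecting at the bottom interface goes from n = 1.24 toward n = 1.58: a half-wave phase shift.
The two reflections carry the same phase change, so no net offset.
With no net inversion, constructive interference in reflection requires 2 n t = m λ.
The fifth-smallest nonzero thickness corresponds to m = 5: t = m λ / (2 n) = 5.00 × 459 / (2 × 1.24) = 925 nm.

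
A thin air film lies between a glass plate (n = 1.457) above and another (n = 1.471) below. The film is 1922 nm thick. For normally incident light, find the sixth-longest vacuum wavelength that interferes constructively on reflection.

699 nm

At the upper boundary (n = 1.457 to n = 1.0) the reflected ray undergoes no phase shift.
Bottom surface (1.0 → 1.471): reflection off a higher-index medium gives a half-wave phase shift.
Exactly one π shift → a net half-wave offset.
With one net inversion, constructive interference in reflection requires 2 n t = (m + ½) λ.
λ = 2 n t / (m + ½). The sixth-longest wavelength is m = 5: λ = 2 × 1.0 × 1922 / 5.50 = 699 nm.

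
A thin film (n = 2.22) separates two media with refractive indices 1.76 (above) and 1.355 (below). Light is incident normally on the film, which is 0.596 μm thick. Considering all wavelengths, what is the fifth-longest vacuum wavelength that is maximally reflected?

588 nm

Top surface (1.76 → 2.22): reflection off a higher-index medium gives a half-wave phase shift.
At the lower boundary (n = 2.22 to n = 1.355) the reflected ray undergoes no phase shift.
Net: one phase inversion between the two reflected rays.
With one net inversion, constructive interference in reflection requires 2 n t = (m + ½) λ.
λ = 2 n t / (m + ½). The fifth-longest wavelength is m = 4: λ = 2 × 2.22 × 596 / 4.50 = 588 nm.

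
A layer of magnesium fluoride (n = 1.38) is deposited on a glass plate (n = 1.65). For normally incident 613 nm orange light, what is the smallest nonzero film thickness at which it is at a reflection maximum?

222 nm

At the upper boundary (n = 1.0 to n = 1.38) the reflected ray undergoes a half-wave phase shift.
Ray reflecting at the bottom interface goes from n = 1.38 toward n = 1.65: a half-wave phase shift.
Net: no relative phase inversion (both shifts match).
With no net inversion, constructive interference in reflection requires 2 n t = m λ.
The smallest nonzero thickness corresponds to m = 1: t = m λ / (2 n) = 1.00 × 613 / (2 × 1.38) = 222 nm.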